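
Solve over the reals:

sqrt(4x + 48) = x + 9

x = -3

Square both sides: 4x + 48 = (x + 9)^2.
Expand and rearrange: x^2 + 14x + 33 = 0.
Solving gives x = -3 or x = -11.
Check each candidate in the original equation:
  x = -3: sqrt(36) = 6, while x + 9 = 6 — valid.
  x = -11: sqrt(4) = 2, while x + 9 = -2 — extraneous.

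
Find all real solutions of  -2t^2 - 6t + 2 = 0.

Discriminant: (-6)^2 - 4*(-2)*2 = 52.
Quadratic formula: t = (6 +/- sqrt(52)) / (-4).
So t = -sqrt(13)/2 - 3/2 ~= -3.3028 or t = -3/2 + sqrt(13)/2 ~= 0.3028.

t = -3.3028 or t = 0.3028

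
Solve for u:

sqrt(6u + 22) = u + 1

u = 7

Square both sides: 6u + 22 = (u + 1)^2.
Expand and rearrange: u^2 - 4u - 21 = 0.
Solving gives u = 7 or u = -3.
Check each candidate in the original equation:
  u = 7: sqrt(64) = 8, while u + 1 = 8 — valid.
  u = -3: sqrt(4) = 2, while u + 1 = -2 — extraneous.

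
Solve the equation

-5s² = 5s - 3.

s = -1.422 or s = 0.422

Rearrange to standard form: -5s² - 5s + 3 = 0.
Discriminant: (-5)² − 4·(-5)·3 = 85.
Quadratic formula: s = (5 ± √85) / (-10).
So s = -√(85)/10 - 1/2 ≈ -1.422 or s = -1/2 + √(85)/10 ≈ 0.422.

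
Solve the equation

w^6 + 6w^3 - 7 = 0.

Let u = w^3. The equation becomes u^2 + 6u - 7 = 0.
Factor: (u + 7)(u - 1) = 0, so u = -7 or u = 1.
w^3 = -7 gives w = -(7)^(1/3) ~= -1.9129.
w^3 = 1 gives w = 1.

w = -1.9129 or w = 1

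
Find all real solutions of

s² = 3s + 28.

Bring every term to one side: s² - 3s - 28 = 0.
Factor: (s - 7)(s + 4) = 0.
So s = 7 or s = -4.

s = -4 or s = 7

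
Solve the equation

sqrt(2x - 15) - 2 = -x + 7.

Isolate the radical: sqrt(2x - 15) = -x + 9.
Square both sides: 2x - 15 = (-x + 9)^2.
Expand and rearrange: x^2 - 20x + 96 = 0.
Solving gives x = 12 or x = 8.
Check each candidate in the original equation:
  x = 12: sqrt(9) = 3, while -x + 9 = -3 — extraneous.
  x = 8: sqrt(1) = 1, while -x + 9 = 1 — valid.

x = 8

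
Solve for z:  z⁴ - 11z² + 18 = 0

z = -3 or z = -1.4142 or z = 1.4142 or z = 3

Let u = z². The equation becomes u² - 11u + 18 = 0.
Factor: (u - 2)(u - 9) = 0, so u = 2 or u = 9.
z² = 2 gives z = ±√(2) ≈ ±1.4142.
z² = 9 gives z = ±3.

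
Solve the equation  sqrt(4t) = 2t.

Square both sides: 4t = (2t)^2.
Expand and rearrange: 4t^2 - 4t = 0.
Solving gives t = 1 or t = 0.
Check each candidate in the original equation:
  t = 1: sqrt(4) = 2, while 2t = 2 — valid.
  t = 0: sqrt(0) = 0, while 2t = 0 — valid.

t = 0 or t = 1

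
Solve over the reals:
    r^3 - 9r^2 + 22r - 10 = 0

r = 0.5858 or r = 3.4142 or r = 5

Possible rational roots are divisors of -10. Testing r = 5 gives 0, so (r - 5) is a factor.
Divide: r^3 - 9r^2 + 22r - 10 = (r - 5)(r^2 - 4r + 2).
Apply the quadratic formula to r^2 - 4r + 2 = 0: r = (4 +/- sqrt(8))/2, i.e. r ~= 3.4142 or r ~= 0.5858.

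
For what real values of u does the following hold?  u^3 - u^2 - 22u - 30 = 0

u = -3 or u = -1.7417 or u = 5.7417

Possible rational roots are divisors of -30. Testing u = -3 gives 0, so (u + 3) is a factor.
Divide: u^3 - u^2 - 22u - 30 = (u + 3)(u^2 - 4u - 10).
Apply the quadratic formula to u^2 - 4u - 10 = 0: u = (4 +/- sqrt(56))/2, i.e. u ~= 5.7417 or u ~= -1.7417.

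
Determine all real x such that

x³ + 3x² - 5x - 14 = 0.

Possible rational roots are divisors of -14. Testing x = -2 gives 0, so (x + 2) is a factor.
Divide: x³ + 3x² - 5x - 14 = (x + 2)(x² + x - 7).
Apply the quadratic formula to x² + x - 7 = 0: x = (-1 ± √29)/2, i.e. x ≈ 2.1926 or x ≈ -3.1926.

x = -3.1926 or x = -2 or x = 2.1926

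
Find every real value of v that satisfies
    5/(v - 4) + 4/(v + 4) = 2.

Multiply both sides by (v - 4)(v + 4):
5(v + 4) + 4(v - 4) = 2(v - 4)(v + 4).
Expand and collect terms: 2v² - 9v - 36 = 0.
By the quadratic formula, v = (9 ± √369) / 4, so v ≈ 7.0523 or v ≈ -2.5523.
Neither value makes a denominator zero (v ≠ 4, v ≠ -4), so both are valid.

v = -2.5523 or v = 7.0523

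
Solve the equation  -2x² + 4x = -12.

x = -1.6458 or x = 3.6458

Rearrange to standard form: -2x² + 4x + 12 = 0.
Discriminant: (4)² − 4·(-2)·12 = 112.
Quadratic formula: x = (-4 ± √112) / (-4).
So x = 1 - √(7) ≈ -1.6458 or x = 1 + √(7) ≈ 3.6458.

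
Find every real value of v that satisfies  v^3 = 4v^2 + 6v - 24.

Rearrange: v^3 - 4v^2 - 6v + 24 = 0.
Possible rational roots are divisors of 24. Testing v = 4 gives 0, so (v - 4) is a factor.
Divide: v^3 - 4v^2 - 6v + 24 = (v - 4)(v^2 - 6).
Apply the quadratic formula to v^2 - 6 = 0: v = (0 +/- sqrt(24))/2, i.e. v ~= 2.4495 or v ~= -2.4495.

v = -2.4495 or v = 2.4495 or v = 4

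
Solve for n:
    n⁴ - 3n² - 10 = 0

Let u = n². The equation becomes u² - 3u - 10 = 0.
Factor: (u - 5)(u + 2) = 0, so u = 5 or u = -2.
n² = 5 gives n = ±√(5) ≈ ±2.2361.
n² = -2 < 0 has no real solution.

n = -2.2361 or n = 2.2361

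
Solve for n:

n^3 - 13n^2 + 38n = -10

n = -0.2426 or n = 5 or n = 8.2426

Rearrange: n^3 - 13n^2 + 38n + 10 = 0.
Possible rational roots are divisors of 10. Testing n = 5 gives 0, so (n - 5) is a factor.
Divide: n^3 - 13n^2 + 38n + 10 = (n - 5)(n^2 - 8n - 2).
Apply the quadratic formula to n^2 - 8n - 2 = 0: n = (8 +/- sqrt(72))/2, i.e. n ~= 8.2426 or n ~= -0.2426.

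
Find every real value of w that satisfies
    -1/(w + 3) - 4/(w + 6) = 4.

Multiply both sides by (w + 3)(w + 6):
-(w + 6) - 4(w + 3) = 4(w + 3)(w + 6).
Expand and collect terms: 4w^2 + 41w + 90 = 0.
By the quadratic formula, w = (-41 +/- sqrt(241)) / 8, so w ~= -3.1845 or w ~= -7.0655.
Neither value makes a denominator zero (w != -3, w != -6), so both are valid.

w = -7.0655 or w = -3.1845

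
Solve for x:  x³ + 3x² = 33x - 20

x = -7.6533 or x = 0.6533 or x = 4

Rearrange: x³ + 3x² - 33x + 20 = 0.
Possible rational roots are divisors of 20. Testing x = 4 gives 0, so (x - 4) is a factor.
Divide: x³ + 3x² - 33x + 20 = (x - 4)(x² + 7x - 5).
Apply the quadratic formula to x² + 7x - 5 = 0: x = (-7 ± √69)/2, i.e. x ≈ 0.6533 or x ≈ -7.6533.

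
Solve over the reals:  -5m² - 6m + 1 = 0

Discriminant: (-6)² − 4·(-5)·1 = 56.
Quadratic formula: m = (6 ± √56) / (-10).
So m = -√(14)/5 - 3/5 ≈ -1.3483 or m = -3/5 + √(14)/5 ≈ 0.1483.

m = -1.3483 or m = 0.1483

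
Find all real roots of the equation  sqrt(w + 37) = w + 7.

Square both sides: w + 37 = (w + 7)^2.
Expand and rearrange: w^2 + 13w + 12 = 0.
Solving gives w = -1 or w = -12.
Check each candidate in the original equation:
  w = -1: sqrt(36) = 6, while w + 7 = 6 — valid.
  w = -12: sqrt(25) = 5, while w + 7 = -5 — extraneous.

w = -1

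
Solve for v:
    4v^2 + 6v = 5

v = -2.0963 or v = 0.5963

Rearrange to standard form: 4v^2 + 6v - 5 = 0.
Discriminant: (6)^2 - 4*4*(-5) = 116.
Quadratic formula: v = (-6 +/- sqrt(116)) / 8.
So v = -3/4 + sqrt(29)/4 ~= 0.5963 or v = -sqrt(29)/4 - 3/4 ~= -2.0963.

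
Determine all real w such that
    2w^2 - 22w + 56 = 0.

w = 4 or w = 7

Factor: 2(w - 7)(w - 4) = 0.
So w = 7 or w = 4.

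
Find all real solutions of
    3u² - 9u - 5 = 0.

Discriminant: (-9)² − 4·3·(-5) = 141.
Quadratic formula: u = (9 ± √141) / 6.
So u = 3/2 + √(141)/6 ≈ 3.4791 or u = 3/2 - √(141)/6 ≈ -0.4791.

u = -0.4791 or u = 3.4791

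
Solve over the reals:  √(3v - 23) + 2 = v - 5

Isolate the radical: √(3v - 23) = v - 7.
Square both sides: 3v - 23 = (v - 7)².
Expand and rearrange: v² - 17v + 72 = 0.
Solving gives v = 9 or v = 8.
Check each candidate in the original equation:
  v = 9: √(4) = 2, while v - 7 = 2 — valid.
  v = 8: √(1) = 1, while v - 7 = 1 — valid.

v = 8 or v = 9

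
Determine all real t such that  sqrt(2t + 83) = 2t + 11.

t = -1

Square both sides: 2t + 83 = (2t + 11)^2.
Expand and rearrange: 4t^2 + 42t + 38 = 0.
Solving gives t = -1 or t = -9.5.
Check each candidate in the original equation:
  t = -1: sqrt(81) = 9, while 2t + 11 = 9 — valid.
  t = -9.5: sqrt(64) = 8, while 2t + 11 = -8 — extraneous.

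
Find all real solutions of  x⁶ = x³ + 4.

Let u = x³. The equation becomes u² - u - 4 = 0.
By the quadratic formula, u = 1/2 + √(17)/2 or u = 1/2 - √(17)/2.
x³ = 1/2 + √(17)/2 gives x = ∛(1/2 + √(17)/2) ≈ 1.3683.
x³ = 1/2 - √(17)/2 gives x = -∛(-1/2 + √(17)/2) ≈ -1.1602.

x = -1.1602 or x = 1.3683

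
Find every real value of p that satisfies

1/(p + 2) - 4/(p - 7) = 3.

p = -1.6056 or p = 5.6056

Multiply both sides by (p + 2)(p - 7):
(p - 7) - 4(p + 2) = 3(p + 2)(p - 7).
Expand and collect terms: 3p^2 - 12p - 27 = 0.
By the quadratic formula, p = (12 +/- sqrt(468)) / 6, so p ~= 5.6056 or p ~= -1.6056.
Neither value makes a denominator zero (p != -2, p != 7), so both are valid.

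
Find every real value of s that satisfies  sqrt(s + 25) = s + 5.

Square both sides: s + 25 = (s + 5)^2.
Expand and rearrange: s^2 + 9s = 0.
Solving gives s = 0 or s = -9.
Check each candidate in the original equation:
  s = 0: sqrt(25) = 5, while s + 5 = 5 — valid.
  s = -9: sqrt(16) = 4, while s + 5 = -4 — extraneous.

s = 0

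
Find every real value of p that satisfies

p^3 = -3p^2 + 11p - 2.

Rearrange: p^3 + 3p^2 - 11p + 2 = 0.
Possible rational roots are divisors of 2. Testing p = 2 gives 0, so (p - 2) is a factor.
Divide: p^3 + 3p^2 - 11p + 2 = (p - 2)(p^2 + 5p - 1).
Apply the quadratic formula to p^2 + 5p - 1 = 0: p = (-5 +/- sqrt(29))/2, i.e. p ~= 0.1926 or p ~= -5.1926.

p = -5.1926 or p = 0.1926 or p = 2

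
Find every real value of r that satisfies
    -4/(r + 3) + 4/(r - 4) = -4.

Multiply both sides by (r + 3)(r - 4):
-4(r - 4) + 4(r + 3) = -4(r + 3)(r - 4).
Expand and collect terms: -4r^2 + 4r + 20 = 0.
By the quadratic formula, r = (-4 +/- sqrt(336)) / -8, so r ~= -1.7913 or r ~= 2.7913.
Neither value makes a denominator zero (r != -3, r != 4), so both are valid.

r = -1.7913 or r = 2.7913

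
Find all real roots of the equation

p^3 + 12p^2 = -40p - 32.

Rearrange: p^3 + 12p^2 + 40p + 32 = 0.
Possible rational roots are divisors of 32. Testing p = -4 gives 0, so (p + 4) is a factor.
Divide: p^3 + 12p^2 + 40p + 32 = (p + 4)(p^2 + 8p + 8).
Apply the quadratic formula to p^2 + 8p + 8 = 0: p = (-8 +/- sqrt(32))/2, i.e. p ~= -1.1716 or p ~= -6.8284.

p = -6.8284 or p = -4 or p = -1.1716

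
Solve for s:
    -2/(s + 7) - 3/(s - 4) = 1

Multiply both sides by (s + 7)(s - 4):
-2(s - 4) - 3(s + 7) = (s + 7)(s - 4).
Expand and collect terms: s^2 + 8s - 15 = 0.
By the quadratic formula, s = (-8 +/- sqrt(124)) / 2, so s ~= 1.5678 or s ~= -9.5678.
Neither value makes a denominator zero (s != -7, s != 4), so both are valid.

s = -9.5678 or s = 1.5678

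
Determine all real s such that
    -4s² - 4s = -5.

Rearrange to standard form: -4s² - 4s + 5 = 0.
Discriminant: (-4)² − 4·(-4)·5 = 96.
Quadratic formula: s = (4 ± √96) / (-8).
So s = -√(6)/2 - 1/2 ≈ -1.7247 or s = -1/2 + √(6)/2 ≈ 0.7247.

s = -1.7247 or s = 0.7247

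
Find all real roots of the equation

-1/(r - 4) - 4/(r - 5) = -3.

Multiply both sides by (r - 4)(r - 5):
-(r - 5) - 4(r - 4) = -3(r - 4)(r - 5).
Expand and collect terms: -3r² + 32r - 81 = 0.
By the quadratic formula, r = (-32 ± √52) / -6, so r ≈ 4.1315 or r ≈ 6.5352.
Neither value makes a denominator zero (r ≠ 4, r ≠ 5), so both are valid.

r = 4.1315 or r = 6.5352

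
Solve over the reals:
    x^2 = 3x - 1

Rearrange to standard form: x^2 - 3x + 1 = 0.
Discriminant: (-3)^2 - 4*1*1 = 5.
Quadratic formula: x = (3 +/- sqrt(5)) / 2.
So x = sqrt(5)/2 + 3/2 ~= 2.618 or x = 3/2 - sqrt(5)/2 ~= 0.382.

x = 0.382 or x = 2.618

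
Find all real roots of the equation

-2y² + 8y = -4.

y = -0.4495 or y = 4.4495

Rearrange to standard form: -2y² + 8y + 4 = 0.
Discriminant: (8)² − 4·(-2)·4 = 96.
Quadratic formula: y = (-8 ± √96) / (-4).
So y = 2 - √(6) ≈ -0.4495 or y = 2 + √(6) ≈ 4.4495.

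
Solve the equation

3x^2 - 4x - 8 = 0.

Discriminant: (-4)^2 - 4*3*(-8) = 112.
Quadratic formula: x = (4 +/- sqrt(112)) / 6.
So x = 2/3 + 2*sqrt(7)/3 ~= 2.4305 or x = 2/3 - 2*sqrt(7)/3 ~= -1.0972.

x = -1.0972 or x = 2.4305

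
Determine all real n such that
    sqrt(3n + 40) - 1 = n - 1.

Isolate the radical: sqrt(3n + 40) = n.
Square both sides: 3n + 40 = (n)^2.
Expand and rearrange: n^2 - 3n - 40 = 0.
Solving gives n = 8 or n = -5.
Check each candidate in the original equation:
  n = 8: sqrt(64) = 8, while n = 8 — valid.
  n = -5: sqrt(25) = 5, while n = -5 — extraneous.

n = 8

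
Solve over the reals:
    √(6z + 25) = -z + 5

Square both sides: 6z + 25 = (-z + 5)².
Expand and rearrange: z² - 16z = 0.
Solving gives z = 16 or z = 0.
Check each candidate in the original equation:
  z = 16: √(121) = 11, while -z + 5 = -11 — extraneous.
  z = 0: √(25) = 5, while -z + 5 = 5 — valid.

z = 0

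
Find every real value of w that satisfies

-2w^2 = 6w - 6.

w = -3.7913 or w = 0.7913

Rearrange to standard form: -2w^2 - 6w + 6 = 0.
Discriminant: (-6)^2 - 4*(-2)*6 = 84.
Quadratic formula: w = (6 +/- sqrt(84)) / (-4).
So w = -sqrt(21)/2 - 3/2 ~= -3.7913 or w = -3/2 + sqrt(21)/2 ~= 0.7913.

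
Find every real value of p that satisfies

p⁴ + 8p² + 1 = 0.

No real solutions.

Let u = p². The equation becomes u² + 8u + 1 = 0.
By the quadratic formula, u = -4 + √(15) or u = -4 - √(15).
p² = -4 + √(15) < 0 has no real solution.
p² = -4 - √(15) < 0 has no real solution.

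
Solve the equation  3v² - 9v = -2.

Rearrange to standard form: 3v² - 9v + 2 = 0.
Discriminant: (-9)² − 4·3·2 = 57.
Quadratic formula: v = (9 ± √57) / 6.
So v = √(57)/6 + 3/2 ≈ 2.7583 or v = 3/2 - √(57)/6 ≈ 0.2417.

v = 0.2417 or v = 2.7583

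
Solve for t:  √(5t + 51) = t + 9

t = -3

Square both sides: 5t + 51 = (t + 9)².
Expand and rearrange: t² + 13t + 30 = 0.
Solving gives t = -3 or t = -10.
Check each candidate in the original equation:
  t = -3: √(36) = 6, while t + 9 = 6 — valid.
  t = -10: √(1) = 1, while t + 9 = -1 — extraneous.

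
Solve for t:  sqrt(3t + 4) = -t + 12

t = 7

Square both sides: 3t + 4 = (-t + 12)^2.
Expand and rearrange: t^2 - 27t + 140 = 0.
Solving gives t = 20 or t = 7.
Check each candidate in the original equation:
  t = 20: sqrt(64) = 8, while -t + 12 = -8 — extraneous.
  t = 7: sqrt(25) = 5, while -t + 12 = 5 — valid.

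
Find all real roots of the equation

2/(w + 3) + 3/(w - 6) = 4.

w = -2.5404 or w = 6.7904

Multiply both sides by (w + 3)(w - 6):
2(w - 6) + 3(w + 3) = 4(w + 3)(w - 6).
Expand and collect terms: 4w^2 - 17w - 69 = 0.
By the quadratic formula, w = (17 +/- sqrt(1393)) / 8, so w ~= 6.7904 or w ~= -2.5404.
Neither value makes a denominator zero (w != -3, w != 6), so both are valid.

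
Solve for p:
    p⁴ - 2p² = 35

Let u = p². The equation becomes u² - 2u - 35 = 0.
Factor: (u - 7)(u + 5) = 0, so u = 7 or u = -5.
p² = 7 gives p = ±√(7) ≈ ±2.6458.
p² = -5 < 0 has no real solution.

p = -2.6458 or p = 2.6458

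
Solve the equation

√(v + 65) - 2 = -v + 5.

Isolate the radical: √(v + 65) = -v + 7.
Square both sides: v + 65 = (-v + 7)².
Expand and rearrange: v² - 15v - 16 = 0.
Solving gives v = 16 or v = -1.
Check each candidate in the original equation:
  v = 16: √(81) = 9, while -v + 7 = -9 — extraneous.
  v = -1: √(64) = 8, while -v + 7 = 8 — valid.

v = -1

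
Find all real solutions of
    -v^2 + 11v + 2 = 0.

Discriminant: (11)^2 - 4*(-1)*2 = 129.
Quadratic formula: v = (-11 +/- sqrt(129)) / (-2).
So v = 11/2 - sqrt(129)/2 ~= -0.1789 or v = 11/2 + sqrt(129)/2 ~= 11.1789.

v = -0.1789 or v = 11.1789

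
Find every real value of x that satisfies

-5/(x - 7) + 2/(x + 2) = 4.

x = -1.4127 or x = 5.6627

Multiply both sides by (x - 7)(x + 2):
-5(x + 2) + 2(x - 7) = 4(x - 7)(x + 2).
Expand and collect terms: 4x² - 17x - 32 = 0.
By the quadratic formula, x = (17 ± √801) / 8, so x ≈ 5.6627 or x ≈ -1.4127.
Neither value makes a denominator zero (x ≠ 7, x ≠ -2), so both are valid.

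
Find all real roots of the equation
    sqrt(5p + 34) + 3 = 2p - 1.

Isolate the radical: sqrt(5p + 34) = 2p - 4.
Square both sides: 5p + 34 = (2p - 4)^2.
Expand and rearrange: 4p^2 - 21p - 18 = 0.
Solving gives p = 6 or p = -0.75.
Check each candidate in the original equation:
  p = 6: sqrt(64) = 8, while 2p - 4 = 8 — valid.
  p = -0.75: sqrt(30.25) = 5.5, while 2p - 4 = -5.5 — extraneous.

p = 6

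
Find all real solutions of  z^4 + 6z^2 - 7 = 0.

Let u = z^2. The equation becomes u^2 + 6u - 7 = 0.
Factor: (u - 1)(u + 7) = 0, so u = 1 or u = -7.
z^2 = 1 gives z = +/-1.
z^2 = -7 < 0 has no real solution.

z = -1 or z = 1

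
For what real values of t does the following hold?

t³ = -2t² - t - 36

Rearrange: t³ + 2t² + t + 36 = 0.
Possible rational roots are divisors of 36. Testing t = -4 gives 0, so (t + 4) is a factor.
Divide: t³ + 2t² + t + 36 = (t + 4)(t² - 2t + 9).
The quadratic t² - 2t + 9 has discriminant -32 < 0, so no further real roots.

t = -4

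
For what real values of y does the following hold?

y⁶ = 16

y = -1.5874 or y = 1.5874

Let u = y³. The equation becomes u² - 16 = 0.
Factor: (u - 4)(u + 4) = 0, so u = 4 or u = -4.
y³ = 4 gives y = ∛(4) ≈ 1.5874.
y³ = -4 gives y = -∛(4) ≈ -1.5874.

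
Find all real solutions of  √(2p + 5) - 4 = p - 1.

p = -2

Isolate the radical: √(2p + 5) = p + 3.
Square both sides: 2p + 5 = (p + 3)².
Expand and rearrange: p² + 4p + 4 = 0.
This gives the repeated root p = -2.
Check in the original equation:
  p = -2: √(1) = 1, while p + 3 = 1 — valid.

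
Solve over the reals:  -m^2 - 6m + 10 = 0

Discriminant: (-6)^2 - 4*(-1)*10 = 76.
Quadratic formula: m = (6 +/- sqrt(76)) / (-2).
So m = -sqrt(19) - 3 ~= -7.3589 or m = -3 + sqrt(19) ~= 1.3589.

m = -7.3589 or m = 1.3589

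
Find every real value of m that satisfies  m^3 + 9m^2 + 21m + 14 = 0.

Possible rational roots are divisors of 14. Testing m = -2 gives 0, so (m + 2) is a factor.
Divide: m^3 + 9m^2 + 21m + 14 = (m + 2)(m^2 + 7m + 7).
Apply the quadratic formula to m^2 + 7m + 7 = 0: m = (-7 +/- sqrt(21))/2, i.e. m ~= -1.2087 or m ~= -5.7913.

m = -5.7913 or m = -2 or m = -1.2087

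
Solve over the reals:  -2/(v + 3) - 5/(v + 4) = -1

Multiply both sides by (v + 3)(v + 4):
-2(v + 4) - 5(v + 3) = -(v + 3)(v + 4).
Expand and collect terms: -v² + 11 = 0.
By the quadratic formula, v = (0 ± √44) / -2, so v ≈ -3.3166 or v ≈ 3.3166.
Neither value makes a denominator zero (v ≠ -3, v ≠ -4), so both are valid.

v = -3.3166 or v = 3.3166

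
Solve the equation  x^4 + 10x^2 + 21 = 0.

Let u = x^2. The equation becomes u^2 + 10u + 21 = 0.
Factor: (u + 3)(u + 7) = 0, so u = -3 or u = -7.
x^2 = -3 < 0 has no real solution.
x^2 = -7 < 0 has no real solution.

No real solutions.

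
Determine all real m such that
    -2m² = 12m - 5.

m = -6.3912 or m = 0.3912

Rearrange to standard form: -2m² - 12m + 5 = 0.
Discriminant: (-12)² − 4·(-2)·5 = 184.
Quadratic formula: m = (12 ± √184) / (-4).
So m = -√(46)/2 - 3 ≈ -6.3912 or m = -3 + √(46)/2 ≈ 0.3912.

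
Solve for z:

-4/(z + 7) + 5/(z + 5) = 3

z = -7.8403 or z = -3.8264

Multiply both sides by (z + 7)(z + 5):
-4(z + 5) + 5(z + 7) = 3(z + 7)(z + 5).
Expand and collect terms: 3z² + 35z + 90 = 0.
By the quadratic formula, z = (-35 ± √145) / 6, so z ≈ -3.8264 or z ≈ -7.8403.
Neither value makes a denominator zero (z ≠ -7, z ≠ -5), so both are valid.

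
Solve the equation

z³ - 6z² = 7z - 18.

z = -2 or z = 1.3542 or z = 6.6458

Rearrange: z³ - 6z² - 7z + 18 = 0.
Possible rational roots are divisors of 18. Testing z = -2 gives 0, so (z + 2) is a factor.
Divide: z³ - 6z² - 7z + 18 = (z + 2)(z² - 8z + 9).
Apply the quadratic formula to z² - 8z + 9 = 0: z = (8 ± √28)/2, i.e. z ≈ 6.6458 or z ≈ 1.3542.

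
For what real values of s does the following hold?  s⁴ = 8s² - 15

Let u = s². The equation becomes u² - 8u + 15 = 0.
Factor: (u - 3)(u - 5) = 0, so u = 3 or u = 5.
s² = 3 gives s = ±√(3) ≈ ±1.7321.
s² = 5 gives s = ±√(5) ≈ ±2.2361.

s = -2.2361 or s = -1.7321 or s = 1.7321 or s = 2.2361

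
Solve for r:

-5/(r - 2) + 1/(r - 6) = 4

Multiply both sides by (r - 2)(r - 6):
-5(r - 6) + (r - 2) = 4(r - 2)(r - 6).
Expand and collect terms: 4r² - 28r + 20 = 0.
By the quadratic formula, r = (28 ± √464) / 8, so r ≈ 6.1926 or r ≈ 0.8074.
Neither value makes a denominator zero (r ≠ 2, r ≠ 6), so both are valid.

r = 0.8074 or r = 6.1926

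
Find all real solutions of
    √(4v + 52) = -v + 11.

Square both sides: 4v + 52 = (-v + 11)².
Expand and rearrange: v² - 26v + 69 = 0.
Solving gives v = 23 or v = 3.
Check each candidate in the original equation:
  v = 23: √(144) = 12, while -v + 11 = -12 — extraneous.
  v = 3: √(64) = 8, while -v + 11 = 8 — valid.

v = 3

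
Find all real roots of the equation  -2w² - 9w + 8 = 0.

Discriminant: (-9)² − 4·(-2)·8 = 145.
Quadratic formula: w = (9 ± √145) / (-4).
So w = -√(145)/4 - 9/4 ≈ -5.2604 or w = -9/4 + √(145)/4 ≈ 0.7604.

w = -5.2604 or w = 0.7604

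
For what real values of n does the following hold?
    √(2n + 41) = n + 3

n = 4

Square both sides: 2n + 41 = (n + 3)².
Expand and rearrange: n² + 4n - 32 = 0.
Solving gives n = 4 or n = -8.
Check each candidate in the original equation:
  n = 4: √(49) = 7, while n + 3 = 7 — valid.
  n = -8: √(25) = 5, while n + 3 = -5 — extraneous.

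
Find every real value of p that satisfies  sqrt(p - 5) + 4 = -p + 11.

p = 6

Isolate the radical: sqrt(p - 5) = -p + 7.
Square both sides: p - 5 = (-p + 7)^2.
Expand and rearrange: p^2 - 15p + 54 = 0.
Solving gives p = 9 or p = 6.
Check each candidate in the original equation:
  p = 9: sqrt(4) = 2, while -p + 7 = -2 — extraneous.
  p = 6: sqrt(1) = 1, while -p + 7 = 1 — valid.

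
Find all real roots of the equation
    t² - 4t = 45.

t = -5 or t = 9

Bring every term to one side: t² - 4t - 45 = 0.
Factor: (t - 9)(t + 5) = 0.
So t = 9 or t = -5.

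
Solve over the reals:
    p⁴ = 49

Let u = p². The equation becomes u² - 49 = 0.
Factor: (u - 7)(u + 7) = 0, so u = 7 or u = -7.
p² = 7 gives p = ±√(7) ≈ ±2.6458.
p² = -7 < 0 has no real solution.

p = -2.6458 or p = 2.6458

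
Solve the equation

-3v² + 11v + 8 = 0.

v = -0.6218 or v = 4.2885

Discriminant: (11)² − 4·(-3)·8 = 217.
Quadratic formula: v = (-11 ± √217) / (-6).
So v = 11/6 - √(217)/6 ≈ -0.6218 or v = 11/6 + √(217)/6 ≈ 4.2885.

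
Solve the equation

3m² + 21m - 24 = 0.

Factor: 3(m + 8)(m - 1) = 0.
So m = -8 or m = 1.

m = -8 or m = 1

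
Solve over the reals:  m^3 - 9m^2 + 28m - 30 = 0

m = 3

Possible rational roots are divisors of -30. Testing m = 3 gives 0, so (m - 3) is a factor.
Divide: m^3 - 9m^2 + 28m - 30 = (m - 3)(m^2 - 6m + 10).
The quadratic m^2 - 6m + 10 has discriminant -4 < 0, so no further real roots.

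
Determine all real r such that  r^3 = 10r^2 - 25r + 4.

r = 0.1716 or r = 4 or r = 5.8284

Rearrange: r^3 - 10r^2 + 25r - 4 = 0.
Possible rational roots are divisors of -4. Testing r = 4 gives 0, so (r - 4) is a factor.
Divide: r^3 - 10r^2 + 25r - 4 = (r - 4)(r^2 - 6r + 1).
Apply the quadratic formula to r^2 - 6r + 1 = 0: r = (6 +/- sqrt(32))/2, i.e. r ~= 5.8284 or r ~= 0.1716.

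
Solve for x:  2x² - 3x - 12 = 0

Discriminant: (-3)² − 4·2·(-12) = 105.
Quadratic formula: x = (3 ± √105) / 4.
So x = 3/4 + √(105)/4 ≈ 3.3117 or x = 3/4 - √(105)/4 ≈ -1.8117.

x = -1.8117 or x = 3.3117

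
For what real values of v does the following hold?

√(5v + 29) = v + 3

v = 4

Square both sides: 5v + 29 = (v + 3)².
Expand and rearrange: v² + v - 20 = 0.
Solving gives v = 4 or v = -5.
Check each candidate in the original equation:
  v = 4: √(49) = 7, while v + 3 = 7 — valid.
  v = -5: √(4) = 2, while v + 3 = -2 — extraneous.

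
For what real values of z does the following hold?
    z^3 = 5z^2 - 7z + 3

Rearrange: z^3 - 5z^2 + 7z - 3 = 0.
Possible rational roots are divisors of -3. Testing z = 3 gives 0, so (z - 3) is a factor.
Divide: z^3 - 5z^2 + 7z - 3 = (z - 3)(z^2 - 2z + 1).
The quadratic has the repeated root z = 1.

z = 1 or z = 3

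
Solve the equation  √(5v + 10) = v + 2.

v = -2 or v = 3

Square both sides: 5v + 10 = (v + 2)².
Expand and rearrange: v² - v - 6 = 0.
Solving gives v = 3 or v = -2.
Check each candidate in the original equation:
  v = 3: √(25) = 5, while v + 2 = 5 — valid.
  v = -2: √(0) = 0, while v + 2 = 0 — valid.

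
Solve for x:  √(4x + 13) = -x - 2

x = -3

Square both sides: 4x + 13 = (-x - 2)².
Expand and rearrange: x² - 9 = 0.
Solving gives x = 3 or x = -3.
Check each candidate in the original equation:
  x = 3: √(25) = 5, while -x - 2 = -5 — extraneous.
  x = -3: √(1) = 1, while -x - 2 = 1 — valid.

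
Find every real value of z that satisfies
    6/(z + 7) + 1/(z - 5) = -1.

z = -13.3459 or z = 4.3459

Multiply both sides by (z + 7)(z - 5):
6(z - 5) + (z + 7) = -(z + 7)(z - 5).
Expand and collect terms: -z² - 9z + 58 = 0.
By the quadratic formula, z = (9 ± √313) / -2, so z ≈ -13.3459 or z ≈ 4.3459.
Neither value makes a denominator zero (z ≠ -7, z ≠ 5), so both are valid.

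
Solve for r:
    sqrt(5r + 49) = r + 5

Square both sides: 5r + 49 = (r + 5)^2.
Expand and rearrange: r^2 + 5r - 24 = 0.
Solving gives r = 3 or r = -8.
Check each candidate in the original equation:
  r = 3: sqrt(64) = 8, while r + 5 = 8 — valid.
  r = -8: sqrt(9) = 3, while r + 5 = -3 — extraneous.

r = 3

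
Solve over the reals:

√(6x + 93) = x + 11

Square both sides: 6x + 93 = (x + 11)².
Expand and rearrange: x² + 16x + 28 = 0.
Solving gives x = -2 or x = -14.
Check each candidate in the original equation:
  x = -2: √(81) = 9, while x + 11 = 9 — valid.
  x = -14: √(9) = 3, while x + 11 = -3 — extraneous.

x = -2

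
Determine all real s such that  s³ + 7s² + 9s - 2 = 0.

Possible rational roots are divisors of -2. Testing s = -2 gives 0, so (s + 2) is a factor.
Divide: s³ + 7s² + 9s - 2 = (s + 2)(s² + 5s - 1).
Apply the quadratic formula to s² + 5s - 1 = 0: s = (-5 ± √29)/2, i.e. s ≈ 0.1926 or s ≈ -5.1926.

s = -5.1926 or s = -2 or s = 0.1926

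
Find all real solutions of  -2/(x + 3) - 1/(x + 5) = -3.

x = -4.7583 or x = -2.2417

Multiply both sides by (x + 3)(x + 5):
-2(x + 5) - (x + 3) = -3(x + 3)(x + 5).
Expand and collect terms: -3x^2 - 21x - 32 = 0.
By the quadratic formula, x = (21 +/- sqrt(57)) / -6, so x ~= -4.7583 or x ~= -2.2417.
Neither value makes a denominator zero (x != -3, x != -5), so both are valid.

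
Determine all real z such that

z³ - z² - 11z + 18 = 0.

Possible rational roots are divisors of 18. Testing z = 2 gives 0, so (z - 2) is a factor.
Divide: z³ - z² - 11z + 18 = (z - 2)(z² + z - 9).
Apply the quadratic formula to z² + z - 9 = 0: z = (-1 ± √37)/2, i.e. z ≈ 2.5414 or z ≈ -3.5414.

z = -3.5414 or z = 2 or z = 2.5414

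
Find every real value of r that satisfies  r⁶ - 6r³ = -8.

Let u = r³. The equation becomes u² - 6u + 8 = 0.
Factor: (u - 2)(u - 4) = 0, so u = 2 or u = 4.
r³ = 2 gives r = ∛(2) ≈ 1.2599.
r³ = 4 gives r = ∛(4) ≈ 1.5874.

r = 1.2599 or r = 1.5874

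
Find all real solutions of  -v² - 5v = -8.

Rearrange to standard form: -v² - 5v + 8 = 0.
Discriminant: (-5)² − 4·(-1)·8 = 57.
Quadratic formula: v = (5 ± √57) / (-2).
So v = -√(57)/2 - 5/2 ≈ -6.2749 or v = -5/2 + √(57)/2 ≈ 1.2749.

v = -6.2749 or v = 1.2749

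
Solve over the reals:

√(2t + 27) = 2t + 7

Square both sides: 2t + 27 = (2t + 7)².
Expand and rearrange: 4t² + 26t + 22 = 0.
Solving gives t = -1 or t = -5.5.
Check each candidate in the original equation:
  t = -1: √(25) = 5, while 2t + 7 = 5 — valid.
  t = -5.5: √(16) = 4, while 2t + 7 = -4 — extraneous.

t = -1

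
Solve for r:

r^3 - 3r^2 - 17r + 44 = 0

Possible rational roots are divisors of 44. Testing r = -4 gives 0, so (r + 4) is a factor.
Divide: r^3 - 3r^2 - 17r + 44 = (r + 4)(r^2 - 7r + 11).
Apply the quadratic formula to r^2 - 7r + 11 = 0: r = (7 +/- sqrt(5))/2, i.e. r ~= 4.618 or r ~= 2.382.

r = -4 or r = 2.382 or r = 4.618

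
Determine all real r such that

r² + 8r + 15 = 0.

Factor: (r + 5)(r + 3) = 0.
So r = -5 or r = -3.

r = -5 or r = -3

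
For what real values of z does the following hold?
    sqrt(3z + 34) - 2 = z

Isolate the radical: sqrt(3z + 34) = z + 2.
Square both sides: 3z + 34 = (z + 2)^2.
Expand and rearrange: z^2 + z - 30 = 0.
Solving gives z = 5 or z = -6.
Check each candidate in the original equation:
  z = 5: sqrt(49) = 7, while z + 2 = 7 — valid.
  z = -6: sqrt(16) = 4, while z + 2 = -4 — extraneous.

z = 5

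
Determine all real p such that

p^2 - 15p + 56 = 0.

p = 7 or p = 8

Factor: (p - 8)(p - 7) = 0.
So p = 8 or p = 7.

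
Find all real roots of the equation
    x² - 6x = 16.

Bring every term to one side: x² - 6x - 16 = 0.
Factor: (x - 8)(x + 2) = 0.
So x = 8 or x = -2.

x = -2 or x = 8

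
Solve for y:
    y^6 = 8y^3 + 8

Let u = y^3. The equation becomes u^2 - 8u - 8 = 0.
By the quadratic formula, u = 4 + 2*sqrt(6) or u = 4 - 2*sqrt(6).
y^3 = 4 + 2*sqrt(6) gives y = (4 + 2*sqrt(6))^(1/3) ~= 2.0723.
y^3 = 4 - 2*sqrt(6) gives y = -(-4 + 2*sqrt(6))^(1/3) ~= -0.9651.

y = -0.9651 or y = 2.0723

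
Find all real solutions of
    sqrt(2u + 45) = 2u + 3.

u = 2

Square both sides: 2u + 45 = (2u + 3)^2.
Expand and rearrange: 4u^2 + 10u - 36 = 0.
Solving gives u = 2 or u = -4.5.
Check each candidate in the original equation:
  u = 2: sqrt(49) = 7, while 2u + 3 = 7 — valid.
  u = -4.5: sqrt(36) = 6, while 2u + 3 = -6 — extraneous.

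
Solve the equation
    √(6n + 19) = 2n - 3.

Square both sides: 6n + 19 = (2n - 3)².
Expand and rearrange: 4n² - 18n - 10 = 0.
Solving gives n = 5 or n = -0.5.
Check each candidate in the original equation:
  n = 5: √(49) = 7, while 2n - 3 = 7 — valid.
  n = -0.5: √(16) = 4, while 2n - 3 = -4 — extraneous.

n = 5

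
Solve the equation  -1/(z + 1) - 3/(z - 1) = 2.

Multiply both sides by (z + 1)(z - 1):
-(z - 1) - 3(z + 1) = 2(z + 1)(z - 1).
Expand and collect terms: 2z^2 + 4z = 0.
Factor or apply the quadratic formula: z = 0 or z = -2.
Neither value makes a denominator zero (z != -1, z != 1), so both are valid.

z = -2 or z = 0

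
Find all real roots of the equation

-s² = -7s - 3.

s = -0.4051 or s = 7.4051

Rearrange to standard form: -s² + 7s + 3 = 0.
Discriminant: (7)² − 4·(-1)·3 = 61.
Quadratic formula: s = (-7 ± √61) / (-2).
So s = 7/2 - √(61)/2 ≈ -0.4051 or s = 7/2 + √(61)/2 ≈ 7.4051.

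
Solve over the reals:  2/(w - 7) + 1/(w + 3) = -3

Multiply both sides by (w - 7)(w + 3):
2(w + 3) + (w - 7) = -3(w - 7)(w + 3).
Expand and collect terms: -3w^2 + 9w + 64 = 0.
By the quadratic formula, w = (-9 +/- sqrt(849)) / -6, so w ~= -3.3563 or w ~= 6.3563.
Neither value makes a denominator zero (w != 7, w != -3), so both are valid.

w = -3.3563 or w = 6.3563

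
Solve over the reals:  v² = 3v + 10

v = -2 or v = 5

Bring every term to one side: v² - 3v - 10 = 0.
Factor: (v + 2)(v - 5) = 0.
So v = -2 or v = 5.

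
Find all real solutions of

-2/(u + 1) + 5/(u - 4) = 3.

Multiply both sides by (u + 1)(u - 4):
-2(u - 4) + 5(u + 1) = 3(u + 1)(u - 4).
Expand and collect terms: 3u^2 - 12u - 25 = 0.
By the quadratic formula, u = (12 +/- sqrt(444)) / 6, so u ~= 5.5119 or u ~= -1.5119.
Neither value makes a denominator zero (u != -1, u != 4), so both are valid.

u = -1.5119 or u = 5.5119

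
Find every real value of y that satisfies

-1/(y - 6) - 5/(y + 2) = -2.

Multiply both sides by (y - 6)(y + 2):
-(y + 2) - 5(y - 6) = -2(y - 6)(y + 2).
Expand and collect terms: -2y² + 14y - 4 = 0.
By the quadratic formula, y = (-14 ± √164) / -4, so y ≈ 0.2984 or y ≈ 6.7016.
Neither value makes a denominator zero (y ≠ 6, y ≠ -2), so both are valid.

y = 0.2984 or y = 6.7016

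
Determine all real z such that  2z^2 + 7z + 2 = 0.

Discriminant: (7)^2 - 4*2*2 = 33.
Quadratic formula: z = (-7 +/- sqrt(33)) / 4.
So z = -7/4 + sqrt(33)/4 ~= -0.3139 or z = -7/4 - sqrt(33)/4 ~= -3.1861.

z = -3.1861 or z = -0.3139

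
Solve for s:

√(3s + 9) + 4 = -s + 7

s = 0

Isolate the radical: √(3s + 9) = -s + 3.
Square both sides: 3s + 9 = (-s + 3)².
Expand and rearrange: s² - 9s = 0.
Solving gives s = 9 or s = 0.
Check each candidate in the original equation:
  s = 9: √(36) = 6, while -s + 3 = -6 — extraneous.
  s = 0: √(9) = 3, while -s + 3 = 3 — valid.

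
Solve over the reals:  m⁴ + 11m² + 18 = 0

No real solutions.

Let u = m². The equation becomes u² + 11u + 18 = 0.
Factor: (u + 2)(u + 9) = 0, so u = -2 or u = -9.
m² = -2 < 0 has no real solution.
m² = -9 < 0 has no real solution.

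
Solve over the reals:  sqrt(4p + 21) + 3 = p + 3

Isolate the radical: sqrt(4p + 21) = p.
Square both sides: 4p + 21 = (p)^2.
Expand and rearrange: p^2 - 4p - 21 = 0.
Solving gives p = 7 or p = -3.
Check each candidate in the original equation:
  p = 7: sqrt(49) = 7, while p = 7 — valid.
  p = -3: sqrt(9) = 3, while p = -3 — extraneous.

p = 7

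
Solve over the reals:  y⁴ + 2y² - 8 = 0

Let u = y². The equation becomes u² + 2u - 8 = 0.
Factor: (u + 4)(u - 2) = 0, so u = -4 or u = 2.
y² = -4 < 0 has no real solution.
y² = 2 gives y = ±√(2) ≈ ±1.4142.

y = -1.4142 or y = 1.4142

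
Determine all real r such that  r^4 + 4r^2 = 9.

r = -1.2671 or r = 1.2671

Let u = r^2. The equation becomes u^2 + 4u - 9 = 0.
By the quadratic formula, u = -2 + sqrt(13) or u = -sqrt(13) - 2.
r^2 = -2 + sqrt(13) gives r = +/-sqrt(-2 + sqrt(13)) ~= +/-1.2671.
r^2 = -sqrt(13) - 2 < 0 has no real solution.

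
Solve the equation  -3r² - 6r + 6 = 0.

r = -2.7321 or r = 0.7321

Discriminant: (-6)² − 4·(-3)·6 = 108.
Quadratic formula: r = (6 ± √108) / (-6).
So r = -√(3) - 1 ≈ -2.7321 or r = -1 + √(3) ≈ 0.7321.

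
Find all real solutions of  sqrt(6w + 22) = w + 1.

w = 7

Square both sides: 6w + 22 = (w + 1)^2.
Expand and rearrange: w^2 - 4w - 21 = 0.
Solving gives w = 7 or w = -3.
Check each candidate in the original equation:
  w = 7: sqrt(64) = 8, while w + 1 = 8 — valid.
  w = -3: sqrt(4) = 2, while w + 1 = -2 — extraneous.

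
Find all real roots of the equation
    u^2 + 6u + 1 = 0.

u = -5.8284 or u = -0.1716

Discriminant: (6)^2 - 4*1*1 = 32.
Quadratic formula: u = (-6 +/- sqrt(32)) / 2.
So u = -3 + 2*sqrt(2) ~= -0.1716 or u = -3 - 2*sqrt(2) ~= -5.8284.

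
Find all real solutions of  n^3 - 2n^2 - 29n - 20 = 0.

Possible rational roots are divisors of -20. Testing n = -4 gives 0, so (n + 4) is a factor.
Divide: n^3 - 2n^2 - 29n - 20 = (n + 4)(n^2 - 6n - 5).
Apply the quadratic formula to n^2 - 6n - 5 = 0: n = (6 +/- sqrt(56))/2, i.e. n ~= 6.7417 or n ~= -0.7417.

n = -4 or n = -0.7417 or n = 6.7417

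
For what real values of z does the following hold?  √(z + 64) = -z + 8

z = 0

Square both sides: z + 64 = (-z + 8)².
Expand and rearrange: z² - 17z = 0.
Solving gives z = 17 or z = 0.
Check each candidate in the original equation:
  z = 17: √(81) = 9, while -z + 8 = -9 — extraneous.
  z = 0: √(64) = 8, while -z + 8 = 8 — valid.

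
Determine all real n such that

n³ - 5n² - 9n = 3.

n = -1 or n = -0.4641 or n = 6.4641

Rearrange: n³ - 5n² - 9n - 3 = 0.
Possible rational roots are divisors of -3. Testing n = -1 gives 0, so (n + 1) is a factor.
Divide: n³ - 5n² - 9n - 3 = (n + 1)(n² - 6n - 3).
Apply the quadratic formula to n² - 6n - 3 = 0: n = (6 ± √48)/2, i.e. n ≈ 6.4641 or n ≈ -0.4641.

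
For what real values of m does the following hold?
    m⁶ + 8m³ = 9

Let u = m³. The equation becomes u² + 8u - 9 = 0.
Factor: (u - 1)(u + 9) = 0, so u = 1 or u = -9.
m³ = 1 gives m = 1.
m³ = -9 gives m = -∛(9) ≈ -2.0801.

m = -2.0801 or m = 1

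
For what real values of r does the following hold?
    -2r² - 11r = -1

Rearrange to standard form: -2r² - 11r + 1 = 0.
Discriminant: (-11)² − 4·(-2)·1 = 129.
Quadratic formula: r = (11 ± √129) / (-4).
So r = -√(129)/4 - 11/4 ≈ -5.5895 or r = -11/4 + √(129)/4 ≈ 0.0895.

r = -5.5895 or r = 0.0895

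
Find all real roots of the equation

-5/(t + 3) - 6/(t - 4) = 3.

Multiply both sides by (t + 3)(t - 4):
-5(t - 4) - 6(t + 3) = 3(t + 3)(t - 4).
Expand and collect terms: 3t^2 + 8t - 38 = 0.
By the quadratic formula, t = (-8 +/- sqrt(520)) / 6, so t ~= 2.4673 or t ~= -5.1339.
Neither value makes a denominator zero (t != -3, t != 4), so both are valid.

t = -5.1339 or t = 2.4673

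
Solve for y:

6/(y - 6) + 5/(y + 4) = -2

Multiply both sides by (y - 6)(y + 4):
6(y + 4) + 5(y - 6) = -2(y - 6)(y + 4).
Expand and collect terms: -2y^2 - 7y + 54 = 0.
By the quadratic formula, y = (7 +/- sqrt(481)) / -4, so y ~= -7.2329 or y ~= 3.7329.
Neither value makes a denominator zero (y != 6, y != -4), so both are valid.

y = -7.2329 or y = 3.7329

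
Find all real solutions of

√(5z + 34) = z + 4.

z = 3

Square both sides: 5z + 34 = (z + 4)².
Expand and rearrange: z² + 3z - 18 = 0.
Solving gives z = 3 or z = -6.
Check each candidate in the original equation:
  z = 3: √(49) = 7, while z + 4 = 7 — valid.
  z = -6: √(4) = 2, while z + 4 = -2 — extraneous.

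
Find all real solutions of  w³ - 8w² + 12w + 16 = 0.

Possible rational roots are divisors of 16. Testing w = 4 gives 0, so (w - 4) is a factor.
Divide: w³ - 8w² + 12w + 16 = (w - 4)(w² - 4w - 4).
Apply the quadratic formula to w² - 4w - 4 = 0: w = (4 ± √32)/2, i.e. w ≈ 4.8284 or w ≈ -0.8284.

w = -0.8284 or w = 4 or w = 4.8284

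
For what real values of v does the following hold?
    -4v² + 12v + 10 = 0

v = -0.6794 or v = 3.6794

Discriminant: (12)² − 4·(-4)·10 = 304.
Quadratic formula: v = (-12 ± √304) / (-8).
So v = 3/2 - √(19)/2 ≈ -0.6794 or v = 3/2 + √(19)/2 ≈ 3.6794.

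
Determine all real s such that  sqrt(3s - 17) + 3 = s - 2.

s = 6 or s = 7

Isolate the radical: sqrt(3s - 17) = s - 5.
Square both sides: 3s - 17 = (s - 5)^2.
Expand and rearrange: s^2 - 13s + 42 = 0.
Solving gives s = 7 or s = 6.
Check each candidate in the original equation:
  s = 7: sqrt(4) = 2, while s - 5 = 2 — valid.
  s = 6: sqrt(1) = 1, while s - 5 = 1 — valid.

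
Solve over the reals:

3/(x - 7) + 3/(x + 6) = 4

x = -5.2931 or x = 7.7931

Multiply both sides by (x - 7)(x + 6):
3(x + 6) + 3(x - 7) = 4(x - 7)(x + 6).
Expand and collect terms: 4x² - 10x - 165 = 0.
By the quadratic formula, x = (10 ± √2740) / 8, so x ≈ 7.7931 or x ≈ -5.2931.
Neither value makes a denominator zero (x ≠ 7, x ≠ -6), so both are valid.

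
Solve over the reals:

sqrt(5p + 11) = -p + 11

p = 5

Square both sides: 5p + 11 = (-p + 11)^2.
Expand and rearrange: p^2 - 27p + 110 = 0.
Solving gives p = 22 or p = 5.
Check each candidate in the original equation:
  p = 22: sqrt(121) = 11, while -p + 11 = -11 — extraneous.
  p = 5: sqrt(36) = 6, while -p + 11 = 6 — valid.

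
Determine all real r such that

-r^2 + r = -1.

Rearrange to standard form: -r^2 + r + 1 = 0.
Discriminant: (1)^2 - 4*(-1)*1 = 5.
Quadratic formula: r = (-1 +/- sqrt(5)) / (-2).
So r = 1/2 - sqrt(5)/2 ~= -0.618 or r = 1/2 + sqrt(5)/2 ~= 1.618.

r = -0.618 or r = 1.618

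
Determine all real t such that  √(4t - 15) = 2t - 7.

Square both sides: 4t - 15 = (2t - 7)².
Expand and rearrange: 4t² - 32t + 64 = 0.
This gives the repeated root t = 4.
Check in the original equation:
  t = 4: √(1) = 1, while 2t - 7 = 1 — valid.

t = 4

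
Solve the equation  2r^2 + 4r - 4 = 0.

Discriminant: (4)^2 - 4*2*(-4) = 48.
Quadratic formula: r = (-4 +/- sqrt(48)) / 4.
So r = -1 + sqrt(3) ~= 0.7321 or r = -sqrt(3) - 1 ~= -2.7321.

r = -2.7321 or r = 0.7321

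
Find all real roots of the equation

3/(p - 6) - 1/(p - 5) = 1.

Multiply both sides by (p - 6)(p - 5):
3(p - 5) - (p - 6) = (p - 6)(p - 5).
Expand and collect terms: p^2 - 13p + 39 = 0.
By the quadratic formula, p = (13 +/- sqrt(13)) / 2, so p ~= 8.3028 or p ~= 4.6972.
Neither value makes a denominator zero (p != 6, p != 5), so both are valid.

p = 4.6972 or p = 8.3028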